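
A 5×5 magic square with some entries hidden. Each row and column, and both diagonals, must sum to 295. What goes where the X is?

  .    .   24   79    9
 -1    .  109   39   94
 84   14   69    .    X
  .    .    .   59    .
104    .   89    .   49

29

Using row 2: -1 + 109 + 39 + 94 + ? → (2,2) = 295 − 241 = 54.
Using column 3: 24 + 109 + 69 + 89 + ? → (4,3) = 295 − 291 = 4.
Using main diagonal: 54 + 69 + 59 + 49 + ? → (1,1) = 295 − 231 = 64.
Using anti-diagonal: 9 + 39 + 69 + 104 + ? → (4,2) = 295 − 221 = 74.
The remaining cell in row 1 is (1,2) = 295 − 176 = 119.
From column 1, 295 − (64 + (-1) + 84 + 104) gives (4,1) = 44.
From column 2, 295 − (119 + 54 + 14 + 74) gives (5,2) = 34.
The remaining cell in row 4 is (4,5) = 295 − 181 = 114.
Row 5 needs 295; the known cells sum to 276, so (5,4) = 19.
Column 4 needs 295; the known cells sum to 196, so (3,4) = 99.
Column 5 needs 295; the known cells sum to 266, so (3,5) = 29.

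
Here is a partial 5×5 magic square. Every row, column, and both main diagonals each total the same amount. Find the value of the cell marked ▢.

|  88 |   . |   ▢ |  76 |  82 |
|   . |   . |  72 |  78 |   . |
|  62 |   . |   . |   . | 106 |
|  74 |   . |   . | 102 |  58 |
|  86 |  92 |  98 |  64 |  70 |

60

Row 5 is complete and sums to 410; that is the magic constant.
Column 1 needs 410; the known cells sum to 310, so (2,1) = 100.
The remaining cell in column 4 is (3,4) = 410 − 320 = 90.
The remaining cell in column 5 is (2,5) = 410 − 316 = 94.
Row 2 needs 410; the known cells sum to 344, so (2,2) = 66.
Main diagonal must total 410; the given cells sum to 326, so (3,3) = 84.
Anti-diagonal must total 410; the given cells sum to 330, so (4,2) = 80.
Row 3: 62 + 84 + 90 + 106 + ? = 410, so (3,2) = 68.
Row 4: 74 + 80 + 102 + 58 + ? = 410, so (4,3) = 96.
From column 2, 410 − (66 + 68 + 80 + 92) gives (1,2) = 104.
From column 3, 410 − (72 + 84 + 96 + 98) gives (1,3) = 60.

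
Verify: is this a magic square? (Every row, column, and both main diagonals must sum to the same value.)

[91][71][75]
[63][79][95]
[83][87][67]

Yes

Row 1: 91 + 71 + 75 = 237.
Row 2: 63 + 79 + 95 = 237.
Row 3: 83 + 87 + 67 = 237.
Column 1: 91 + 63 + 83 = 237.
Column 2: 71 + 79 + 87 = 237.
Column 3: 75 + 95 + 67 = 237.
Main diagonal: 91 + 79 + 67 = 237.
Anti-diagonal: 75 + 79 + 83 = 237.
All lines sum to 237.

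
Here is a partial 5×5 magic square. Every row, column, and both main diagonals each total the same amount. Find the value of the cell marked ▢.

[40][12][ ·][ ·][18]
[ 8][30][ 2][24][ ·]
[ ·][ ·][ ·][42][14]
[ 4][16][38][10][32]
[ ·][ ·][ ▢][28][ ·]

Row 4 is complete and sums to 100; that is the magic constant.
Using row 2: 8 + 30 + 2 + 24 + ? → (2,5) = 100 − 64 = 36.
The remaining cell in column 4 is (1,4) = 100 − 104 = -4.
Column 5 must total 100; the given cells sum to 100, so (5,5) = 0.
The remaining cell in main diagonal is (3,3) = 100 − 80 = 20.
Anti-diagonal needs 100; the known cells sum to 78, so (5,1) = 22.
From row 1, 100 − (40 + 12 + (-4) + 18) gives (1,3) = 34.
Column 1 must total 100; the given cells sum to 74, so (3,1) = 26.
Column 3 needs 100; the known cells sum to 94, so (5,3) = 6.

6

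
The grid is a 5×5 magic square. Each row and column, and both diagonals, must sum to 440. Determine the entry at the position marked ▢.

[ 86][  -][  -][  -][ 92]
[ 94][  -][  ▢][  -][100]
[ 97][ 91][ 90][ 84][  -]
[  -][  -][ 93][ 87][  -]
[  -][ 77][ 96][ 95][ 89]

Using row 3: 97 + 91 + 90 + 84 + ? → (3,5) = 440 − 362 = 78.
Row 5: 77 + 96 + 95 + 89 + ? = 440, so (5,1) = 83.
From column 1, 440 − (86 + 94 + 97 + 83) gives (4,1) = 80.
Column 5 must total 440; the given cells sum to 359, so (4,5) = 81.
The remaining cell in main diagonal is (2,2) = 440 − 352 = 88.
From row 4, 440 − (80 + 93 + 87 + 81) gives (4,2) = 99.
Column 2: 88 + 91 + 99 + 77 + ? = 440, so (1,2) = 85.
Anti-diagonal must total 440; the given cells sum to 364, so (2,4) = 76.
Row 2 must total 440; the given cells sum to 358, so (2,3) = 82.

82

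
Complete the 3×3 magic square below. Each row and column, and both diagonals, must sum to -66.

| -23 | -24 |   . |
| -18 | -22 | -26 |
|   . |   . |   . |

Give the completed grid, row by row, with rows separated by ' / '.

Row 1: -23 + (-24) + ? = -66, so (1,3) = -19.
Using column 1: -23 + (-18) + ? → (3,1) = -66 − (-41) = -25.
Column 2: -24 + (-22) + ? = -66, so (3,2) = -20.
The remaining cell in column 3 is (3,3) = -66 − (-45) = -21.

-23 -24 -19 / -18 -22 -26 / -25 -20 -21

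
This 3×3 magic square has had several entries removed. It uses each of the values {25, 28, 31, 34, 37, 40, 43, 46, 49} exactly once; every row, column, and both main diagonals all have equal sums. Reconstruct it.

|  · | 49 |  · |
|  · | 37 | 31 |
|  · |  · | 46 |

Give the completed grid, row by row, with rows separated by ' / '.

The 9 entries sum to 333, so each line sums to 333/3 = 111.
Using row 2: 37 + 31 + ? → (2,1) = 111 − 68 = 43.
Using column 2: 49 + 37 + ? → (3,2) = 111 − 86 = 25.
Using column 3: 31 + 46 + ? → (1,3) = 111 − 77 = 34.
Main diagonal needs 111; the known cells sum to 83, so (1,1) = 28.
Anti-diagonal needs 111; the known cells sum to 71, so (3,1) = 40.

28 49 34 / 43 37 31 / 40 25 46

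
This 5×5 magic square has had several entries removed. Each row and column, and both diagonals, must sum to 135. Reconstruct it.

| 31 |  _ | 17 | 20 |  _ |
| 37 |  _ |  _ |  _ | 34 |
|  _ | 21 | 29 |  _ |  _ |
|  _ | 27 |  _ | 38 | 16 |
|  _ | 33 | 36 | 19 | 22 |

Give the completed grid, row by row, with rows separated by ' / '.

Using row 5: 33 + 36 + 19 + 22 + ? → (5,1) = 135 − 110 = 25.
Main diagonal needs 135; the known cells sum to 120, so (2,2) = 15.
Column 2 needs 135; the known cells sum to 96, so (1,2) = 39.
From row 1, 135 − (31 + 39 + 17 + 20) gives (1,5) = 28.
Column 5 needs 135; the known cells sum to 100, so (3,5) = 35.
The remaining cell in anti-diagonal is (2,4) = 135 − 109 = 26.
Row 2: 37 + 15 + 26 + 34 + ? = 135, so (2,3) = 23.
Column 3 must total 135; the given cells sum to 105, so (4,3) = 30.
From column 4, 135 − (20 + 26 + 38 + 19) gives (3,4) = 32.
Row 3: 21 + 29 + 32 + 35 + ? = 135, so (3,1) = 18.
From row 4, 135 − (27 + 30 + 38 + 16) gives (4,1) = 24.

31 39 17 20 28 / 37 15 23 26 34 / 18 21 29 32 35 / 24 27 30 38 16 / 25 33 36 19 22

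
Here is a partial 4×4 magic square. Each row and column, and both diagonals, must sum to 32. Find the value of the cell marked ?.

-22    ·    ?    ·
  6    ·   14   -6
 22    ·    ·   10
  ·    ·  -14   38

From row 2, 32 − (6 + 14 + (-6)) gives (2,2) = 18.
From column 1, 32 − (-22 + 6 + 22) gives (4,1) = 26.
Using column 4: -6 + 10 + 38 + ? → (1,4) = 32 − 42 = -10.
Main diagonal needs 32; the known cells sum to 34, so (3,3) = -2.
From anti-diagonal, 32 − (-10 + 14 + 26) gives (3,2) = 2.
Row 4: 26 + (-14) + 38 + ? = 32, so (4,2) = -18.
Using column 2: 18 + 2 + (-18) + ? → (1,2) = 32 − 2 = 30.
Column 3 must total 32; the given cells sum to -2, so (1,3) = 34.

34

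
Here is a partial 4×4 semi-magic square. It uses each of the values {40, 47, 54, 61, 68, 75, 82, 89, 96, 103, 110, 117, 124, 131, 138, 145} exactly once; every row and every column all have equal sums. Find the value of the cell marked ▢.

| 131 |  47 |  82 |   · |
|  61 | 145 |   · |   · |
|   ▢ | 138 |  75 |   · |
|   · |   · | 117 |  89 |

The 16 entries sum to 1480, so each line sums to 1480/4 = 370.
Row 1 needs 370; the known cells sum to 260, so (1,4) = 110.
Using column 2: 47 + 145 + 138 + ? → (4,2) = 370 − 330 = 40.
Column 3 needs 370; the known cells sum to 274, so (2,3) = 96.
Row 2: 61 + 145 + 96 + ? = 370, so (2,4) = 68.
Row 4 must total 370; the given cells sum to 246, so (4,1) = 124.
The remaining cell in column 1 is (3,1) = 370 − 316 = 54.

54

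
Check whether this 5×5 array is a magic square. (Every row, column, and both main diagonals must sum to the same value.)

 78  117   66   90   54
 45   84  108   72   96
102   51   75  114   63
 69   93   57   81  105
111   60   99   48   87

Yes

Row 1: 78 + 117 + 66 + 90 + 54 = 405.
Row 2: 45 + 84 + 108 + 72 + 96 = 405.
Row 3: 102 + 51 + 75 + 114 + 63 = 405.
Row 4: 69 + 93 + 57 + 81 + 105 = 405.
Row 5: 111 + 60 + 99 + 48 + 87 = 405.
Column 1: 78 + 45 + 102 + 69 + 111 = 405.
Column 2: 117 + 84 + 51 + 93 + 60 = 405.
Column 3: 66 + 108 + 75 + 57 + 99 = 405.
Column 4: 90 + 72 + 114 + 81 + 48 = 405.
Column 5: 54 + 96 + 63 + 105 + 87 = 405.
Main diagonal: 78 + 84 + 75 + 81 + 87 = 405.
Anti-diagonal: 54 + 72 + 75 + 93 + 111 = 405.
All lines sum to 405.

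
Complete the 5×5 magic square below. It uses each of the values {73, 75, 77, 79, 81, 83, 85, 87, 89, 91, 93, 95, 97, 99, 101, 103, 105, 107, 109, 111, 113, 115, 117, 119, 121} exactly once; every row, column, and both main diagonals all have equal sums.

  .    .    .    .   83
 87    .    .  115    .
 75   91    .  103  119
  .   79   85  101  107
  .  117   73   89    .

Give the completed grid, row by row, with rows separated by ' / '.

The 25 entries sum to 2425, so each line sums to 2425/5 = 485.
Row 3: 75 + 91 + 103 + 119 + ? = 485, so (3,3) = 97.
Row 4: 79 + 85 + 101 + 107 + ? = 485, so (4,1) = 113.
The remaining cell in column 4 is (1,4) = 485 − 408 = 77.
From anti-diagonal, 485 − (83 + 115 + 97 + 79) gives (5,1) = 111.
Row 5 must total 485; the given cells sum to 390, so (5,5) = 95.
Column 1 must total 485; the given cells sum to 386, so (1,1) = 99.
From column 5, 485 − (83 + 119 + 107 + 95) gives (2,5) = 81.
From main diagonal, 485 − (99 + 97 + 101 + 95) gives (2,2) = 93.
Using row 2: 87 + 93 + 115 + 81 + ? → (2,3) = 485 − 376 = 109.
Column 2: 93 + 91 + 79 + 117 + ? = 485, so (1,2) = 105.
From column 3, 485 − (109 + 97 + 85 + 73) gives (1,3) = 121.

99 105 121 77 83 / 87 93 109 115 81 / 75 91 97 103 119 / 113 79 85 101 107 / 111 117 73 89 95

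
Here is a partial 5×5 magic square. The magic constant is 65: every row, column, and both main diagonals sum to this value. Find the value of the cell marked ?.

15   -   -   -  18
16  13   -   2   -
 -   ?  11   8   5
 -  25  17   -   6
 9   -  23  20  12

19

From row 5, 65 − (9 + 23 + 20 + 12) gives (5,2) = 1.
From column 5, 65 − (18 + 5 + 6 + 12) gives (2,5) = 24.
The remaining cell in main diagonal is (4,4) = 65 − 51 = 14.
Row 2 must total 65; the given cells sum to 55, so (2,3) = 10.
Row 4 needs 65; the known cells sum to 62, so (4,1) = 3.
From column 1, 65 − (15 + 16 + 3 + 9) gives (3,1) = 22.
Using column 3: 10 + 11 + 17 + 23 + ? → (1,3) = 65 − 61 = 4.
Column 4 needs 65; the known cells sum to 44, so (1,4) = 21.
Row 1 must total 65; the given cells sum to 58, so (1,2) = 7.
The remaining cell in row 3 is (3,2) = 65 − 46 = 19.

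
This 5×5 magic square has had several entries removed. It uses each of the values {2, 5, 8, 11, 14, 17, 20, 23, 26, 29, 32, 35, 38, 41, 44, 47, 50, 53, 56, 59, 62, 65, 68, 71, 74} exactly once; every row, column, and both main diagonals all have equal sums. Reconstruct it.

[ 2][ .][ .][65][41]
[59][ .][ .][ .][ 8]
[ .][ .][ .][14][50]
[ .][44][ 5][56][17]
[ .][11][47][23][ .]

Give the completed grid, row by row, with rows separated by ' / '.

2 53 29 65 41 / 59 20 71 32 8 / 26 62 38 14 50 / 68 44 5 56 17 / 35 11 47 23 74

The 25 entries sum to 950, so each line sums to 950/5 = 190.
Row 4 must total 190; the given cells sum to 122, so (4,1) = 68.
The remaining cell in column 4 is (2,4) = 190 − 158 = 32.
Column 5: 41 + 8 + 50 + 17 + ? = 190, so (5,5) = 74.
Row 5 must total 190; the given cells sum to 155, so (5,1) = 35.
Column 1 needs 190; the known cells sum to 164, so (3,1) = 26.
Anti-diagonal must total 190; the given cells sum to 152, so (3,3) = 38.
Using row 3: 26 + 38 + 14 + 50 + ? → (3,2) = 190 − 128 = 62.
Using main diagonal: 2 + 38 + 56 + 74 + ? → (2,2) = 190 − 170 = 20.
Row 2 must total 190; the given cells sum to 119, so (2,3) = 71.
Column 2 needs 190; the known cells sum to 137, so (1,2) = 53.
Column 3 needs 190; the known cells sum to 161, so (1,3) = 29.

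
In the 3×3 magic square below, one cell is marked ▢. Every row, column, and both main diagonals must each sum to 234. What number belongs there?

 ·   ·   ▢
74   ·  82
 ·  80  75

77

Row 2: 74 + 82 + ? = 234, so (2,2) = 78.
Row 3 needs 234; the known cells sum to 155, so (3,1) = 79.
Column 1 needs 234; the known cells sum to 153, so (1,1) = 81.
Column 2 must total 234; the given cells sum to 158, so (1,2) = 76.
Column 3 must total 234; the given cells sum to 157, so (1,3) = 77.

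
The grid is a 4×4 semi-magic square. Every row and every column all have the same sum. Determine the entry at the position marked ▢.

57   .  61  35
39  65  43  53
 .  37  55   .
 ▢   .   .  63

45

Row 2 is complete and sums to 200; that is the magic constant.
From row 1, 200 − (57 + 61 + 35) gives (1,2) = 47.
From column 2, 200 − (47 + 65 + 37) gives (4,2) = 51.
Using column 3: 61 + 43 + 55 + ? → (4,3) = 200 − 159 = 41.
From column 4, 200 − (35 + 53 + 63) gives (3,4) = 49.
Using row 3: 37 + 55 + 49 + ? → (3,1) = 200 − 141 = 59.
From row 4, 200 − (51 + 41 + 63) gives (4,1) = 45.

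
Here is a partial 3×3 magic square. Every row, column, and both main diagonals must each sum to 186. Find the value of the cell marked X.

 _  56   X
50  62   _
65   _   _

Using row 2: 50 + 62 + ? → (2,3) = 186 − 112 = 74.
From column 1, 186 − (50 + 65) gives (1,1) = 71.
Column 2 needs 186; the known cells sum to 118, so (3,2) = 68.
Main diagonal: 71 + 62 + ? = 186, so (3,3) = 53.
Using anti-diagonal: 62 + 65 + ? → (1,3) = 186 − 127 = 59.

59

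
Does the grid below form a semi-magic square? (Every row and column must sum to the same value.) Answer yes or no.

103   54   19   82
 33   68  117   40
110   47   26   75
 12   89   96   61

Yes

Row 1: 103 + 54 + 19 + 82 = 258.
Row 2: 33 + 68 + 117 + 40 = 258.
Row 3: 110 + 47 + 26 + 75 = 258.
Row 4: 12 + 89 + 96 + 61 = 258.
Column 1: 103 + 33 + 110 + 12 = 258.
Column 2: 54 + 68 + 47 + 89 = 258.
Column 3: 19 + 117 + 26 + 96 = 258.
Column 4: 82 + 40 + 75 + 61 = 258.
All lines sum to 258.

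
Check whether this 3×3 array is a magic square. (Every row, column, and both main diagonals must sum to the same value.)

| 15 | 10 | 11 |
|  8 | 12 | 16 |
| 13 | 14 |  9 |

Row 1: 15 + 10 + 11 = 36.
Row 2: 8 + 12 + 16 = 36.
Row 3: 13 + 14 + 9 = 36.
Column 1: 15 + 8 + 13 = 36.
Column 2: 10 + 12 + 14 = 36.
Column 3: 11 + 16 + 9 = 36.
Main diagonal: 15 + 12 + 9 = 36.
Anti-diagonal: 11 + 12 + 13 = 36.
All lines sum to 36.

Yes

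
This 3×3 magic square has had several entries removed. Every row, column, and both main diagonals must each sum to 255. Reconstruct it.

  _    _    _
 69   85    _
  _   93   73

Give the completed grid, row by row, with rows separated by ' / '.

97 77 81 / 69 85 101 / 89 93 73

Row 2 needs 255; the known cells sum to 154, so (2,3) = 101.
The remaining cell in row 3 is (3,1) = 255 − 166 = 89.
The remaining cell in column 1 is (1,1) = 255 − 158 = 97.
Column 2: 85 + 93 + ? = 255, so (1,2) = 77.
Column 3: 101 + 73 + ? = 255, so (1,3) = 81.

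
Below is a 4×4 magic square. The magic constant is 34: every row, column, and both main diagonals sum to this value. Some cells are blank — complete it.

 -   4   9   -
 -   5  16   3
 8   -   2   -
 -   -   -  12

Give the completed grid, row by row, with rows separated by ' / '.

15 4 9 6 / 10 5 16 3 / 8 11 2 13 / 1 14 7 12

Row 2: 5 + 16 + 3 + ? = 34, so (2,1) = 10.
Column 3 needs 34; the known cells sum to 27, so (4,3) = 7.
From main diagonal, 34 − (5 + 2 + 12) gives (1,1) = 15.
Using row 1: 15 + 4 + 9 + ? → (1,4) = 34 − 28 = 6.
From column 1, 34 − (15 + 10 + 8) gives (4,1) = 1.
Column 4 must total 34; the given cells sum to 21, so (3,4) = 13.
Anti-diagonal must total 34; the given cells sum to 23, so (3,2) = 11.
Row 4: 1 + 7 + 12 + ? = 34, so (4,2) = 14.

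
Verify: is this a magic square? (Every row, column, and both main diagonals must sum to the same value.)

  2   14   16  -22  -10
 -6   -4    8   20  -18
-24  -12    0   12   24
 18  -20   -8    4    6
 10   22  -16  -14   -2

Yes

Row 1: 2 + 14 + 16 + (-22) + (-10) = 0.
Row 2: -6 + (-4) + 8 + 20 + (-18) = 0.
Row 3: -24 + (-12) + 0 + 12 + 24 = 0.
Row 4: 18 + (-20) + (-8) + 4 + 6 = 0.
Row 5: 10 + 22 + (-16) + (-14) + (-2) = 0.
Column 1: 2 + (-6) + (-24) + 18 + 10 = 0.
Column 2: 14 + (-4) + (-12) + (-20) + 22 = 0.
Column 3: 16 + 8 + 0 + (-8) + (-16) = 0.
Column 4: -22 + 20 + 12 + 4 + (-14) = 0.
Column 5: -10 + (-18) + 24 + 6 + (-2) = 0.
Main diagonal: 2 + (-4) + 0 + 4 + (-2) = 0.
Anti-diagonal: -10 + 20 + 0 + (-20) + 10 = 0.
All lines sum to 0.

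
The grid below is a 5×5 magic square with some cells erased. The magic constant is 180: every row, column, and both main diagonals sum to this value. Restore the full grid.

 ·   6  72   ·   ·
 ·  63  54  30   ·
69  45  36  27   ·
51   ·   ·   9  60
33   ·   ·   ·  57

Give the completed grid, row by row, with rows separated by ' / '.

15 6 72 48 39 / 12 63 54 30 21 / 69 45 36 27 3 / 51 42 18 9 60 / 33 24 0 66 57

Row 3: 69 + 45 + 36 + 27 + ? = 180, so (3,5) = 3.
Main diagonal: 63 + 36 + 9 + 57 + ? = 180, so (1,1) = 15.
From column 1, 180 − (15 + 69 + 51 + 33) gives (2,1) = 12.
Using row 2: 12 + 63 + 54 + 30 + ? → (2,5) = 180 − 159 = 21.
Using column 5: 21 + 3 + 60 + 57 + ? → (1,5) = 180 − 141 = 39.
Anti-diagonal must total 180; the given cells sum to 138, so (4,2) = 42.
The remaining cell in row 1 is (1,4) = 180 − 132 = 48.
Using row 4: 51 + 42 + 9 + 60 + ? → (4,3) = 180 − 162 = 18.
Column 2: 6 + 63 + 45 + 42 + ? = 180, so (5,2) = 24.
Column 3: 72 + 54 + 36 + 18 + ? = 180, so (5,3) = 0.
Column 4 needs 180; the known cells sum to 114, so (5,4) = 66.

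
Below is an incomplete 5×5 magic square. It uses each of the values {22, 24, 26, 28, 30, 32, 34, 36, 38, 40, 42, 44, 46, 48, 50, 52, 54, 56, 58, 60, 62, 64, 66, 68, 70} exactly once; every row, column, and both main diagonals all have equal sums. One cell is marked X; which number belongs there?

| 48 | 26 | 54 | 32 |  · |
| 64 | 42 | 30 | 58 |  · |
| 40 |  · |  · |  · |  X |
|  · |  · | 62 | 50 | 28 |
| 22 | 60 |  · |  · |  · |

The 25 entries sum to 1150, so each line sums to 1150/5 = 230.
Using row 1: 48 + 26 + 54 + 32 + ? → (1,5) = 230 − 160 = 70.
Row 2 must total 230; the given cells sum to 194, so (2,5) = 36.
The remaining cell in column 1 is (4,1) = 230 − 174 = 56.
Row 4 must total 230; the given cells sum to 196, so (4,2) = 34.
Column 2 must total 230; the given cells sum to 162, so (3,2) = 68.
From anti-diagonal, 230 − (70 + 58 + 34 + 22) gives (3,3) = 46.
Column 3 needs 230; the known cells sum to 192, so (5,3) = 38.
Main diagonal must total 230; the given cells sum to 186, so (5,5) = 44.
Row 5 needs 230; the known cells sum to 164, so (5,4) = 66.
The remaining cell in column 4 is (3,4) = 230 − 206 = 24.
Column 5 needs 230; the known cells sum to 178, so (3,5) = 52.

52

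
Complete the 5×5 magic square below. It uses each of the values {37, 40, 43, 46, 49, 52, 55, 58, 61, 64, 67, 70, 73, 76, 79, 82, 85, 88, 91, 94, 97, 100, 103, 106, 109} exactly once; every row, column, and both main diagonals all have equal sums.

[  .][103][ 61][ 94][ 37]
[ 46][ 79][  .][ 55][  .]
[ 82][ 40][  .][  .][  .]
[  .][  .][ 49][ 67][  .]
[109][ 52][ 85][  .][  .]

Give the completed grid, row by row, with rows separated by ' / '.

70 103 61 94 37 / 46 79 97 55 88 / 82 40 73 106 64 / 58 91 49 67 100 / 109 52 85 43 76

The 25 entries sum to 1825, so each line sums to 1825/5 = 365.
The remaining cell in row 1 is (1,1) = 365 − 295 = 70.
Using column 1: 70 + 46 + 82 + 109 + ? → (4,1) = 365 − 307 = 58.
Column 2: 103 + 79 + 40 + 52 + ? = 365, so (4,2) = 91.
From anti-diagonal, 365 − (37 + 55 + 91 + 109) gives (3,3) = 73.
Row 4: 58 + 91 + 49 + 67 + ? = 365, so (4,5) = 100.
Using column 3: 61 + 73 + 49 + 85 + ? → (2,3) = 365 − 268 = 97.
Main diagonal needs 365; the known cells sum to 289, so (5,5) = 76.
Row 2: 46 + 79 + 97 + 55 + ? = 365, so (2,5) = 88.
Row 5 needs 365; the known cells sum to 322, so (5,4) = 43.
Column 4: 94 + 55 + 67 + 43 + ? = 365, so (3,4) = 106.
From column 5, 365 − (37 + 88 + 100 + 76) gives (3,5) = 64.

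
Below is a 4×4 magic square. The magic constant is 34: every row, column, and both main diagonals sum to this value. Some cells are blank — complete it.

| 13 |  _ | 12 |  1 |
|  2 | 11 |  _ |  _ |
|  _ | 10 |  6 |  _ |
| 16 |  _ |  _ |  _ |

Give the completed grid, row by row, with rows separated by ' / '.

The remaining cell in row 1 is (1,2) = 34 − 26 = 8.
Column 1 must total 34; the given cells sum to 31, so (3,1) = 3.
Column 2 needs 34; the known cells sum to 29, so (4,2) = 5.
The remaining cell in main diagonal is (4,4) = 34 − 30 = 4.
The remaining cell in anti-diagonal is (2,3) = 34 − 27 = 7.
Using row 2: 2 + 11 + 7 + ? → (2,4) = 34 − 20 = 14.
Row 3 must total 34; the given cells sum to 19, so (3,4) = 15.
The remaining cell in row 4 is (4,3) = 34 − 25 = 9.

13 8 12 1 / 2 11 7 14 / 3 10 6 15 / 16 5 9 4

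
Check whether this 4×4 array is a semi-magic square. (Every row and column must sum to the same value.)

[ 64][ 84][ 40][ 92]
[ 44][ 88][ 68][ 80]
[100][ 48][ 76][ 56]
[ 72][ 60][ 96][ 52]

Row 1: 64 + 84 + 40 + 92 = 280.
Row 2: 44 + 88 + 68 + 80 = 280.
Row 3: 100 + 48 + 76 + 56 = 280.
Row 4: 72 + 60 + 96 + 52 = 280.
Column 1: 64 + 44 + 100 + 72 = 280.
Column 2: 84 + 88 + 48 + 60 = 280.
Column 3: 40 + 68 + 76 + 96 = 280.
Column 4: 92 + 80 + 56 + 52 = 280.
All lines sum to 280.

Yes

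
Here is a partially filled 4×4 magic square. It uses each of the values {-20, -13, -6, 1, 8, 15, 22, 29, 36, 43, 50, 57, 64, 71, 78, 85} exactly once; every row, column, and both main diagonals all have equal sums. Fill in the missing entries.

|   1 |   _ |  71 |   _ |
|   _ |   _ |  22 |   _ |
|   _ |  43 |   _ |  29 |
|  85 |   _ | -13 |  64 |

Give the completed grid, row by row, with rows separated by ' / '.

The 16 entries sum to 520, so each line sums to 520/4 = 130.
Row 4 must total 130; the given cells sum to 136, so (4,2) = -6.
From column 3, 130 − (71 + 22 + (-13)) gives (3,3) = 50.
Main diagonal: 1 + 50 + 64 + ? = 130, so (2,2) = 15.
Anti-diagonal must total 130; the given cells sum to 150, so (1,4) = -20.
Row 1 must total 130; the given cells sum to 52, so (1,2) = 78.
Row 3 needs 130; the known cells sum to 122, so (3,1) = 8.
Column 1 needs 130; the known cells sum to 94, so (2,1) = 36.
Column 4 must total 130; the given cells sum to 73, so (2,4) = 57.

1 78 71 -20 / 36 15 22 57 / 8 43 50 29 / 85 -6 -13 64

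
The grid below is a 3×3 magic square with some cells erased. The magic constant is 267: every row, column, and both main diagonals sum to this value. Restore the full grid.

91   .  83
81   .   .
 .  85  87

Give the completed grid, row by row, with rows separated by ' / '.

From row 1, 267 − (91 + 83) gives (1,2) = 93.
Row 3 must total 267; the given cells sum to 172, so (3,1) = 95.
The remaining cell in column 2 is (2,2) = 267 − 178 = 89.
Column 3 must total 267; the given cells sum to 170, so (2,3) = 97.

91 93 83 / 81 89 97 / 95 85 87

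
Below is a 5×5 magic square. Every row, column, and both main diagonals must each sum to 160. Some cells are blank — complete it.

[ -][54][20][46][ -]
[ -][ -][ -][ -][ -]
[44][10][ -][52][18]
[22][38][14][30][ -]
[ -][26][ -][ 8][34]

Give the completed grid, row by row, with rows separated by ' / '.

28 54 20 46 12 / 16 32 48 24 40 / 44 10 36 52 18 / 22 38 14 30 56 / 50 26 42 8 34

Row 3 needs 160; the known cells sum to 124, so (3,3) = 36.
The remaining cell in row 4 is (4,5) = 160 − 104 = 56.
Column 2 must total 160; the given cells sum to 128, so (2,2) = 32.
Using column 4: 46 + 52 + 30 + 8 + ? → (2,4) = 160 − 136 = 24.
Using main diagonal: 32 + 36 + 30 + 34 + ? → (1,1) = 160 − 132 = 28.
Row 1 needs 160; the known cells sum to 148, so (1,5) = 12.
Using column 5: 12 + 18 + 56 + 34 + ? → (2,5) = 160 − 120 = 40.
Anti-diagonal needs 160; the known cells sum to 110, so (5,1) = 50.
Row 5 needs 160; the known cells sum to 118, so (5,3) = 42.
From column 1, 160 − (28 + 44 + 22 + 50) gives (2,1) = 16.
Using column 3: 20 + 36 + 14 + 42 + ? → (2,3) = 160 − 112 = 48.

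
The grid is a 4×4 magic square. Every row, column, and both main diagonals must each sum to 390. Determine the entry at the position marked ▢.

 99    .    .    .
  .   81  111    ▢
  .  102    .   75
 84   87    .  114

108

Row 4 needs 390; the known cells sum to 285, so (4,3) = 105.
Using column 2: 81 + 102 + 87 + ? → (1,2) = 390 − 270 = 120.
Main diagonal: 99 + 81 + 114 + ? = 390, so (3,3) = 96.
Anti-diagonal needs 390; the known cells sum to 297, so (1,4) = 93.
Using row 1: 99 + 120 + 93 + ? → (1,3) = 390 − 312 = 78.
Row 3: 102 + 96 + 75 + ? = 390, so (3,1) = 117.
Column 1: 99 + 117 + 84 + ? = 390, so (2,1) = 90.
Column 4: 93 + 75 + 114 + ? = 390, so (2,4) = 108.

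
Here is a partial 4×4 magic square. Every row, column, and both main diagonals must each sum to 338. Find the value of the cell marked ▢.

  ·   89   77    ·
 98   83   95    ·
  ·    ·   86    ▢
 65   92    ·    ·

71

Using row 2: 98 + 83 + 95 + ? → (2,4) = 338 − 276 = 62.
Using column 2: 89 + 83 + 92 + ? → (3,2) = 338 − 264 = 74.
The remaining cell in column 3 is (4,3) = 338 − 258 = 80.
Anti-diagonal needs 338; the known cells sum to 234, so (1,4) = 104.
Using row 1: 89 + 77 + 104 + ? → (1,1) = 338 − 270 = 68.
Using row 4: 65 + 92 + 80 + ? → (4,4) = 338 − 237 = 101.
The remaining cell in column 1 is (3,1) = 338 − 231 = 107.
From column 4, 338 − (104 + 62 + 101) gives (3,4) = 71.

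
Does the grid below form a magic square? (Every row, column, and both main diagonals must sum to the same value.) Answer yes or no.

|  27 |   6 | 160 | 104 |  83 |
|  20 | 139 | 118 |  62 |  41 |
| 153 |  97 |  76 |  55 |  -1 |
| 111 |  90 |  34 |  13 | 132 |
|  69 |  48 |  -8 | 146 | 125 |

Row 1: 27 + 6 + 160 + 104 + 83 = 380.
Row 2: 20 + 139 + 118 + 62 + 41 = 380.
Row 3: 153 + 97 + 76 + 55 + (-1) = 380.
Row 4: 111 + 90 + 34 + 13 + 132 = 380.
Row 5: 69 + 48 + (-8) + 146 + 125 = 380.
Column 1: 27 + 20 + 153 + 111 + 69 = 380.
Column 2: 6 + 139 + 97 + 90 + 48 = 380.
Column 3: 160 + 118 + 76 + 34 + (-8) = 380.
Column 4: 104 + 62 + 55 + 13 + 146 = 380.
Column 5: 83 + 41 + (-1) + 132 + 125 = 380.
Main diagonal: 27 + 139 + 76 + 13 + 125 = 380.
Anti-diagonal: 83 + 62 + 76 + 90 + 69 = 380.
All lines sum to 380.

Yes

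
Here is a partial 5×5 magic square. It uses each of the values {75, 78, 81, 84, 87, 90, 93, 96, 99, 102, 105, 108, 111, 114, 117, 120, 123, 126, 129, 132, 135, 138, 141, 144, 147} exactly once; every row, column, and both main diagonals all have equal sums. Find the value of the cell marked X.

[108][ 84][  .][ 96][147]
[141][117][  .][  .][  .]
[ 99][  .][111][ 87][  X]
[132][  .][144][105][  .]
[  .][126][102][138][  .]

123

The 25 entries sum to 2775, so each line sums to 2775/5 = 555.
From row 1, 555 − (108 + 84 + 96 + 147) gives (1,3) = 120.
The remaining cell in column 1 is (5,1) = 555 − 480 = 75.
Using column 3: 120 + 111 + 144 + 102 + ? → (2,3) = 555 − 477 = 78.
Column 4 must total 555; the given cells sum to 426, so (2,4) = 129.
From main diagonal, 555 − (108 + 117 + 111 + 105) gives (5,5) = 114.
Using anti-diagonal: 147 + 129 + 111 + 75 + ? → (4,2) = 555 − 462 = 93.
Using row 2: 141 + 117 + 78 + 129 + ? → (2,5) = 555 − 465 = 90.
Row 4: 132 + 93 + 144 + 105 + ? = 555, so (4,5) = 81.
Column 2: 84 + 117 + 93 + 126 + ? = 555, so (3,2) = 135.
Column 5 must total 555; the given cells sum to 432, so (3,5) = 123.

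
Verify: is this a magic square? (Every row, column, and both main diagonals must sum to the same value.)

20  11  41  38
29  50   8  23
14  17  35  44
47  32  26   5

Yes

Row 1: 20 + 11 + 41 + 38 = 110.
Row 2: 29 + 50 + 8 + 23 = 110.
Row 3: 14 + 17 + 35 + 44 = 110.
Row 4: 47 + 32 + 26 + 5 = 110.
Column 1: 20 + 29 + 14 + 47 = 110.
Column 2: 11 + 50 + 17 + 32 = 110.
Column 3: 41 + 8 + 35 + 26 = 110.
Column 4: 38 + 23 + 44 + 5 = 110.
Main diagonal: 20 + 50 + 35 + 5 = 110.
Anti-diagonal: 38 + 8 + 17 + 47 = 110.
All lines sum to 110.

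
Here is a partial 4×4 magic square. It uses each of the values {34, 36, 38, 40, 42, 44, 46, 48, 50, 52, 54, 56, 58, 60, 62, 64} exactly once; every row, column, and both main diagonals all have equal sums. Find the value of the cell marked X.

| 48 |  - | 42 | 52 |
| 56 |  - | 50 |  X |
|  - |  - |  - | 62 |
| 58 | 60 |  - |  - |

The 16 entries sum to 784, so each line sums to 784/4 = 196.
Using row 1: 48 + 42 + 52 + ? → (1,2) = 196 − 142 = 54.
The remaining cell in column 1 is (3,1) = 196 − 162 = 34.
Using anti-diagonal: 52 + 50 + 58 + ? → (3,2) = 196 − 160 = 36.
The remaining cell in row 3 is (3,3) = 196 − 132 = 64.
Using column 2: 54 + 36 + 60 + ? → (2,2) = 196 − 150 = 46.
Using column 3: 42 + 50 + 64 + ? → (4,3) = 196 − 156 = 40.
Using main diagonal: 48 + 46 + 64 + ? → (4,4) = 196 − 158 = 38.
Row 2 needs 196; the known cells sum to 152, so (2,4) = 44.

44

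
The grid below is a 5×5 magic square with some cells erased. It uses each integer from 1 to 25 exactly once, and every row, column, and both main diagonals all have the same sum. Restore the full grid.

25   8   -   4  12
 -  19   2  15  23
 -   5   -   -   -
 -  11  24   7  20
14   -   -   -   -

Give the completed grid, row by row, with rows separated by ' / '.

25 8 16 4 12 / 6 19 2 15 23 / 17 5 13 21 9 / 3 11 24 7 20 / 14 22 10 18 1

The entries are 1 through 25, which sum to 325, so each line sums to 325/5 = 65.
The remaining cell in row 1 is (1,3) = 65 − 49 = 16.
Row 2: 19 + 2 + 15 + 23 + ? = 65, so (2,1) = 6.
From row 4, 65 − (11 + 24 + 7 + 20) gives (4,1) = 3.
Using column 1: 25 + 6 + 3 + 14 + ? → (3,1) = 65 − 48 = 17.
Column 2 must total 65; the given cells sum to 43, so (5,2) = 22.
Anti-diagonal needs 65; the known cells sum to 52, so (3,3) = 13.
Column 3 needs 65; the known cells sum to 55, so (5,3) = 10.
Using main diagonal: 25 + 19 + 13 + 7 + ? → (5,5) = 65 − 64 = 1.
The remaining cell in row 5 is (5,4) = 65 − 47 = 18.
The remaining cell in column 4 is (3,4) = 65 − 44 = 21.
Column 5: 12 + 23 + 20 + 1 + ? = 65, so (3,5) = 9.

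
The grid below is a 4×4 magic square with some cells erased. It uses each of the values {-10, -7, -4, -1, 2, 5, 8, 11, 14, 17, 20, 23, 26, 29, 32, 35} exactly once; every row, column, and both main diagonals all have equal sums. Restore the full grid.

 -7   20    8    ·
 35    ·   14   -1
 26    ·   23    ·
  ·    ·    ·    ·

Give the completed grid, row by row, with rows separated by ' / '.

The 16 entries sum to 200, so each line sums to 200/4 = 50.
Row 1: -7 + 20 + 8 + ? = 50, so (1,4) = 29.
Row 2 needs 50; the known cells sum to 48, so (2,2) = 2.
The remaining cell in column 1 is (4,1) = 50 − 54 = -4.
Column 3: 8 + 14 + 23 + ? = 50, so (4,3) = 5.
The remaining cell in main diagonal is (4,4) = 50 − 18 = 32.
From anti-diagonal, 50 − (29 + 14 + (-4)) gives (3,2) = 11.
Using row 3: 26 + 11 + 23 + ? → (3,4) = 50 − 60 = -10.
The remaining cell in row 4 is (4,2) = 50 − 33 = 17.

-7 20 8 29 / 35 2 14 -1 / 26 11 23 -10 / -4 17 5 32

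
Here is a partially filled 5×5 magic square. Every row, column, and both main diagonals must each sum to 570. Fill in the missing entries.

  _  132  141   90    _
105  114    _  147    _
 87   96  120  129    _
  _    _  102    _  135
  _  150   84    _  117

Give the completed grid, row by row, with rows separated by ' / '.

108 132 141 90 99 / 105 114 123 147 81 / 87 96 120 129 138 / 144 78 102 111 135 / 126 150 84 93 117

Row 3: 87 + 96 + 120 + 129 + ? = 570, so (3,5) = 138.
Column 2 needs 570; the known cells sum to 492, so (4,2) = 78.
From column 3, 570 − (141 + 120 + 102 + 84) gives (2,3) = 123.
Using row 2: 105 + 114 + 123 + 147 + ? → (2,5) = 570 − 489 = 81.
Column 5 needs 570; the known cells sum to 471, so (1,5) = 99.
Anti-diagonal must total 570; the given cells sum to 444, so (5,1) = 126.
The remaining cell in row 1 is (1,1) = 570 − 462 = 108.
The remaining cell in row 5 is (5,4) = 570 − 477 = 93.
The remaining cell in column 1 is (4,1) = 570 − 426 = 144.
The remaining cell in column 4 is (4,4) = 570 − 459 = 111.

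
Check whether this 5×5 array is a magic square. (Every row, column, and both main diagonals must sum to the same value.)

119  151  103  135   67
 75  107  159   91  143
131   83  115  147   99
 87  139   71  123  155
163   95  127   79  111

Row 1: 119 + 151 + 103 + 135 + 67 = 575.
Row 2: 75 + 107 + 159 + 91 + 143 = 575.
Row 3: 131 + 83 + 115 + 147 + 99 = 575.
Row 4: 87 + 139 + 71 + 123 + 155 = 575.
Row 5: 163 + 95 + 127 + 79 + 111 = 575.
Column 1: 119 + 75 + 131 + 87 + 163 = 575.
Column 2: 151 + 107 + 83 + 139 + 95 = 575.
Column 3: 103 + 159 + 115 + 71 + 127 = 575.
Column 4: 135 + 91 + 147 + 123 + 79 = 575.
Column 5: 67 + 143 + 99 + 155 + 111 = 575.
Main diagonal: 119 + 107 + 115 + 123 + 111 = 575.
Anti-diagonal: 67 + 91 + 115 + 139 + 163 = 575.
All lines sum to 575.

Yes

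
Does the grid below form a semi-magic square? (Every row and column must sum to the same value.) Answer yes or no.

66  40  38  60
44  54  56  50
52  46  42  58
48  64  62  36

No — row 3 sums to 198 but column 2 sums to 204.

Row 1: 66 + 40 + 38 + 60 = 204.
Row 2: 44 + 54 + 56 + 50 = 204.
Row 3: 52 + 46 + 42 + 58 = 198.
Row 4: 48 + 64 + 62 + 36 = 210.
Column 1: 66 + 44 + 52 + 48 = 210.
Column 2: 40 + 54 + 46 + 64 = 204.
Column 3: 38 + 56 + 42 + 62 = 198.
Column 4: 60 + 50 + 58 + 36 = 204.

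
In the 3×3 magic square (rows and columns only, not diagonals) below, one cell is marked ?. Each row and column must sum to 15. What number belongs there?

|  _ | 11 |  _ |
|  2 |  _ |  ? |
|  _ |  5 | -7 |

14

Using row 3: 5 + (-7) + ? → (3,1) = 15 − (-2) = 17.
Using column 1: 2 + 17 + ? → (1,1) = 15 − 19 = -4.
Column 2 must total 15; the given cells sum to 16, so (2,2) = -1.
Row 1 needs 15; the known cells sum to 7, so (1,3) = 8.
Row 2: 2 + (-1) + ? = 15, so (2,3) = 14.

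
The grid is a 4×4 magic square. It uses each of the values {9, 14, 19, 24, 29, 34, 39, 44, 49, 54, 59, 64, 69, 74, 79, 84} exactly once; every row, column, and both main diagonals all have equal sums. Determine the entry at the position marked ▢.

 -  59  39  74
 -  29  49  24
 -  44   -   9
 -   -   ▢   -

The 16 entries sum to 744, so each line sums to 744/4 = 186.
From row 1, 186 − (59 + 39 + 74) gives (1,1) = 14.
Using row 2: 29 + 49 + 24 + ? → (2,1) = 186 − 102 = 84.
Using column 2: 59 + 29 + 44 + ? → (4,2) = 186 − 132 = 54.
Column 4: 74 + 24 + 9 + ? = 186, so (4,4) = 79.
Using main diagonal: 14 + 29 + 79 + ? → (3,3) = 186 − 122 = 64.
Anti-diagonal needs 186; the known cells sum to 167, so (4,1) = 19.
Row 3 needs 186; the known cells sum to 117, so (3,1) = 69.
Using row 4: 19 + 54 + 79 + ? → (4,3) = 186 − 152 = 34.

34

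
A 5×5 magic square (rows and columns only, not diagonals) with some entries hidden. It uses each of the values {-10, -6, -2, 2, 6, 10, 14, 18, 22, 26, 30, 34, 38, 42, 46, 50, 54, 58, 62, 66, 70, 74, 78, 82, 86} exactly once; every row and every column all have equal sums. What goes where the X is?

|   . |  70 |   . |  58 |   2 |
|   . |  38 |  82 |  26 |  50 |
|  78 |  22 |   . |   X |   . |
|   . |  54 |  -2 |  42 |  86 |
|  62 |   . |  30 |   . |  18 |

The 25 entries sum to 950, so each line sums to 950/5 = 190.
Row 2 needs 190; the known cells sum to 196, so (2,1) = -6.
The remaining cell in row 4 is (4,1) = 190 − 180 = 10.
Column 1: -6 + 78 + 10 + 62 + ? = 190, so (1,1) = 46.
From column 2, 190 − (70 + 38 + 22 + 54) gives (5,2) = 6.
From column 5, 190 − (2 + 50 + 86 + 18) gives (3,5) = 34.
Row 1 needs 190; the known cells sum to 176, so (1,3) = 14.
Row 5 needs 190; the known cells sum to 116, so (5,4) = 74.
From column 3, 190 − (14 + 82 + (-2) + 30) gives (3,3) = 66.
Column 4 needs 190; the known cells sum to 200, so (3,4) = -10.

-10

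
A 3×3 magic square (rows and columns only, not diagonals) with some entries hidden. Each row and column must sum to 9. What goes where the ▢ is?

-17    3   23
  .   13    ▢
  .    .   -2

-12

Using column 2: 3 + 13 + ? → (3,2) = 9 − 16 = -7.
Column 3 needs 9; the known cells sum to 21, so (2,3) = -12.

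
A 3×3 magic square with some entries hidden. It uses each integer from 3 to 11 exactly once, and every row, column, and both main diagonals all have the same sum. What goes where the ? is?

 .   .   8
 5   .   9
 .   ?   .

11

The entries are 3 through 11, which sum to 63, so each line sums to 63/3 = 21.
Row 2 must total 21; the given cells sum to 14, so (2,2) = 7.
Column 3: 8 + 9 + ? = 21, so (3,3) = 4.
Using main diagonal: 7 + 4 + ? → (1,1) = 21 − 11 = 10.
The remaining cell in anti-diagonal is (3,1) = 21 − 15 = 6.
Row 1 needs 21; the known cells sum to 18, so (1,2) = 3.
Row 3: 6 + 4 + ? = 21, so (3,2) = 11.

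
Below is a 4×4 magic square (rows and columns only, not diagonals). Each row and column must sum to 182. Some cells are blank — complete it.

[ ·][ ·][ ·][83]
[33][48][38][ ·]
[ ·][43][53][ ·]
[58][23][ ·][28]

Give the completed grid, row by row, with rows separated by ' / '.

Row 2 needs 182; the known cells sum to 119, so (2,4) = 63.
From row 4, 182 − (58 + 23 + 28) gives (4,3) = 73.
From column 2, 182 − (48 + 43 + 23) gives (1,2) = 68.
Column 3: 38 + 53 + 73 + ? = 182, so (1,3) = 18.
Column 4: 83 + 63 + 28 + ? = 182, so (3,4) = 8.
Row 1 must total 182; the given cells sum to 169, so (1,1) = 13.
Using row 3: 43 + 53 + 8 + ? → (3,1) = 182 − 104 = 78.

13 68 18 83 / 33 48 38 63 / 78 43 53 8 / 58 23 73 28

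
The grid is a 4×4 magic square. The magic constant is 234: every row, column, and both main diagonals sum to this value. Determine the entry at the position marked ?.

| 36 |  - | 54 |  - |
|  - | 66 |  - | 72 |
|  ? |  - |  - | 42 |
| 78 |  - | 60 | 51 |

Row 4 needs 234; the known cells sum to 189, so (4,2) = 45.
Column 4: 72 + 42 + 51 + ? = 234, so (1,4) = 69.
The remaining cell in main diagonal is (3,3) = 234 − 153 = 81.
Row 1 must total 234; the given cells sum to 159, so (1,2) = 75.
Column 2 needs 234; the known cells sum to 186, so (3,2) = 48.
Column 3 must total 234; the given cells sum to 195, so (2,3) = 39.
Row 2: 66 + 39 + 72 + ? = 234, so (2,1) = 57.
Using row 3: 48 + 81 + 42 + ? → (3,1) = 234 − 171 = 63.

63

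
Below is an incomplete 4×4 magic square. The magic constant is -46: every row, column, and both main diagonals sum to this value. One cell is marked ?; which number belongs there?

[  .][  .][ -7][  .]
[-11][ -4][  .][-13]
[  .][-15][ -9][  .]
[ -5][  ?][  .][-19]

-10

Row 2 must total -46; the given cells sum to -28, so (2,3) = -18.
Using column 3: -7 + (-18) + (-9) + ? → (4,3) = -46 − (-34) = -12.
Main diagonal needs -46; the known cells sum to -32, so (1,1) = -14.
From anti-diagonal, -46 − (-18 + (-15) + (-5)) gives (1,4) = -8.
Row 1 needs -46; the known cells sum to -29, so (1,2) = -17.
Row 4: -5 + (-12) + (-19) + ? = -46, so (4,2) = -10.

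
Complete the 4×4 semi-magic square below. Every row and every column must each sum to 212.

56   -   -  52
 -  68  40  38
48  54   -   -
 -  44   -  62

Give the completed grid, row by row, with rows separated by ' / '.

The remaining cell in row 2 is (2,1) = 212 − 146 = 66.
Using column 1: 56 + 66 + 48 + ? → (4,1) = 212 − 170 = 42.
The remaining cell in column 2 is (1,2) = 212 − 166 = 46.
The remaining cell in column 4 is (3,4) = 212 − 152 = 60.
Row 1 needs 212; the known cells sum to 154, so (1,3) = 58.
Row 3 must total 212; the given cells sum to 162, so (3,3) = 50.
Row 4 needs 212; the known cells sum to 148, so (4,3) = 64.

56 46 58 52 / 66 68 40 38 / 48 54 50 60 / 42 44 64 62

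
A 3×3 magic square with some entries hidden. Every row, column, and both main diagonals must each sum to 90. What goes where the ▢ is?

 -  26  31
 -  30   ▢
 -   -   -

32

From row 1, 90 − (26 + 31) gives (1,1) = 33.
Using column 2: 26 + 30 + ? → (3,2) = 90 − 56 = 34.
Using main diagonal: 33 + 30 + ? → (3,3) = 90 − 63 = 27.
Anti-diagonal: 31 + 30 + ? = 90, so (3,1) = 29.
Column 1: 33 + 29 + ? = 90, so (2,1) = 28.
Column 3 needs 90; the known cells sum to 58, so (2,3) = 32.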